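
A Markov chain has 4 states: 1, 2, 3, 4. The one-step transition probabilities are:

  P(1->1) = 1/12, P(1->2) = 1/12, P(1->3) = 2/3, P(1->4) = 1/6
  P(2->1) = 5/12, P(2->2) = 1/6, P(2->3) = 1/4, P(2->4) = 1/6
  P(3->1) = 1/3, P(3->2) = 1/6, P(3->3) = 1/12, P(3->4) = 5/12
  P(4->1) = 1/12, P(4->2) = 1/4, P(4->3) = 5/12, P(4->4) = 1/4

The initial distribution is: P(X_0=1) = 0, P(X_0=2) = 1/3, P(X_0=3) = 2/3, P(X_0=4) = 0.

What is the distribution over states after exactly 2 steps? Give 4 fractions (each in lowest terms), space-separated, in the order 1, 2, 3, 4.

Answer: 25/144 71/432 187/432 11/48

Derivation:
Propagating the distribution step by step (d_{t+1} = d_t * P):
d_0 = (1=0, 2=1/3, 3=2/3, 4=0)
  d_1[1] = 0*1/12 + 1/3*5/12 + 2/3*1/3 + 0*1/12 = 13/36
  d_1[2] = 0*1/12 + 1/3*1/6 + 2/3*1/6 + 0*1/4 = 1/6
  d_1[3] = 0*2/3 + 1/3*1/4 + 2/3*1/12 + 0*5/12 = 5/36
  d_1[4] = 0*1/6 + 1/3*1/6 + 2/3*5/12 + 0*1/4 = 1/3
d_1 = (1=13/36, 2=1/6, 3=5/36, 4=1/3)
  d_2[1] = 13/36*1/12 + 1/6*5/12 + 5/36*1/3 + 1/3*1/12 = 25/144
  d_2[2] = 13/36*1/12 + 1/6*1/6 + 5/36*1/6 + 1/3*1/4 = 71/432
  d_2[3] = 13/36*2/3 + 1/6*1/4 + 5/36*1/12 + 1/3*5/12 = 187/432
  d_2[4] = 13/36*1/6 + 1/6*1/6 + 5/36*5/12 + 1/3*1/4 = 11/48
d_2 = (1=25/144, 2=71/432, 3=187/432, 4=11/48)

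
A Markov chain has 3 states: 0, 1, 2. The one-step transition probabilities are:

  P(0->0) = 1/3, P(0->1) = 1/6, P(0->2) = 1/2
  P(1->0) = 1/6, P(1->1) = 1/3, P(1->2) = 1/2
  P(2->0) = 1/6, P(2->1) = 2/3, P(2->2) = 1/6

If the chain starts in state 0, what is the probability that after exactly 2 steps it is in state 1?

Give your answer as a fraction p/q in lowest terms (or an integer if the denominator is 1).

Computing P^2 by repeated multiplication:
P^1 =
  0: [1/3, 1/6, 1/2]
  1: [1/6, 1/3, 1/2]
  2: [1/6, 2/3, 1/6]
P^2 =
  0: [2/9, 4/9, 1/3]
  1: [7/36, 17/36, 1/3]
  2: [7/36, 13/36, 4/9]

(P^2)[0 -> 1] = 4/9

Answer: 4/9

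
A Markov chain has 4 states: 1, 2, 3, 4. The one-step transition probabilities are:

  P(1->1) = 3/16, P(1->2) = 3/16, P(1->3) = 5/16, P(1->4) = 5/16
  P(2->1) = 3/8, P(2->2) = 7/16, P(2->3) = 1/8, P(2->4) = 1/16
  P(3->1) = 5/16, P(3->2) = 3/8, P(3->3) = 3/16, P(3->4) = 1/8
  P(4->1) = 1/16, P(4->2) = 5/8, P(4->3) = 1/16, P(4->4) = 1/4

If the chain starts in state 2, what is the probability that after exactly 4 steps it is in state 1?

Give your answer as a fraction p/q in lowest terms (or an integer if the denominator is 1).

Computing P^4 by repeated multiplication:
P^1 =
  1: [3/16, 3/16, 5/16, 5/16]
  2: [3/8, 7/16, 1/8, 1/16]
  3: [5/16, 3/8, 3/16, 1/8]
  4: [1/16, 5/8, 1/16, 1/4]
P^2 =
  1: [57/256, 55/128, 41/256, 3/16]
  2: [71/256, 89/256, 51/256, 45/256]
  3: [17/64, 95/256, 3/16, 45/256]
  4: [9/32, 119/256, 1/8, 33/256]
P^3 =
  1: [271/1024, 1667/4096, 169/1024, 669/4096]
  2: [1047/4096, 199/512, 731/4096, 363/2048]
  3: [1059/4096, 1607/4096, 719/4096, 711/4096]
  4: [1123/4096, 1571/4096, 727/4096, 675/4096]
P^4 =
  1: [17303/65536, 25667/65536, 11451/65536, 11115/65536]
  2: [8537/32768, 25931/65536, 5669/32768, 11193/65536]
  3: [17125/65536, 12925/32768, 11377/65536, 699/4096]
  4: [17105/65536, 12739/32768, 11613/65536, 2835/16384]

(P^4)[2 -> 1] = 8537/32768

Answer: 8537/32768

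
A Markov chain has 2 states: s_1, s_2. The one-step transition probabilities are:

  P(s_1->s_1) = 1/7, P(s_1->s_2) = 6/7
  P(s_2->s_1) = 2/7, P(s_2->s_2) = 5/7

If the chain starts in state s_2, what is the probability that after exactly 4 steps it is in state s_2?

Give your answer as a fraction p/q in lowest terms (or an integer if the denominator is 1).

Computing P^4 by repeated multiplication:
P^1 =
  s_1: [1/7, 6/7]
  s_2: [2/7, 5/7]
P^2 =
  s_1: [13/49, 36/49]
  s_2: [12/49, 37/49]
P^3 =
  s_1: [85/343, 258/343]
  s_2: [86/343, 257/343]
P^4 =
  s_1: [601/2401, 1800/2401]
  s_2: [600/2401, 1801/2401]

(P^4)[s_2 -> s_2] = 1801/2401

Answer: 1801/2401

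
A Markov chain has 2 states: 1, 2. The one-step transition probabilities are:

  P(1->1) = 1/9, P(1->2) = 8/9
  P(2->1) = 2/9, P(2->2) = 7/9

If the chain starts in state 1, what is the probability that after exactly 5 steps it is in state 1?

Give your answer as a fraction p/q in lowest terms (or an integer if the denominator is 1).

Computing P^5 by repeated multiplication:
P^1 =
  1: [1/9, 8/9]
  2: [2/9, 7/9]
P^2 =
  1: [17/81, 64/81]
  2: [16/81, 65/81]
P^3 =
  1: [145/729, 584/729]
  2: [146/729, 583/729]
P^4 =
  1: [1313/6561, 5248/6561]
  2: [1312/6561, 5249/6561]
P^5 =
  1: [11809/59049, 47240/59049]
  2: [11810/59049, 47239/59049]

(P^5)[1 -> 1] = 11809/59049

Answer: 11809/59049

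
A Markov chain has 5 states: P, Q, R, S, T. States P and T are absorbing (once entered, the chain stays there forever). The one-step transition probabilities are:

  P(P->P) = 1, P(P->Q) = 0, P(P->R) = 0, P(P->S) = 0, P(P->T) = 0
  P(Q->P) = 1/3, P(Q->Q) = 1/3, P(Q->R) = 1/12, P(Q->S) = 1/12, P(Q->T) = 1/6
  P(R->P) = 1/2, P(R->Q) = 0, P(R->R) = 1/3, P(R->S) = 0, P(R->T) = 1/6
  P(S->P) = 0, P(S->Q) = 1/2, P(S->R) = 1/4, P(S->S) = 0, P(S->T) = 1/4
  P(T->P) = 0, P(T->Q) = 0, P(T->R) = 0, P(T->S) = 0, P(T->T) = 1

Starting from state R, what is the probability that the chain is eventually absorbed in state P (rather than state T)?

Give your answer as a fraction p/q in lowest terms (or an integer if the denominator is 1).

Answer: 3/4

Derivation:
Let a_i = P(absorbed in P | start in state i).
Boundary conditions: a_P = 1, a_T = 0.
For each transient state i, a_i = sum_j P(i->j) * a_j:
  a_Q = 1/3*a_P + 1/3*a_Q + 1/12*a_R + 1/12*a_S + 1/6*a_T
  a_R = 1/2*a_P + 0*a_Q + 1/3*a_R + 0*a_S + 1/6*a_T
  a_S = 0*a_P + 1/2*a_Q + 1/4*a_R + 0*a_S + 1/4*a_T

Substituting a_P = 1 and a_T = 0, rearrange to (I - Q) a = r where r[i] = P(i -> P):
  [2/3, -1/12, -1/12] . (a_Q, a_R, a_S) = 1/3
  [0, 2/3, 0] . (a_Q, a_R, a_S) = 1/2
  [-1/2, -1/4, 1] . (a_Q, a_R, a_S) = 0

Solving yields:
  a_Q = 79/120
  a_R = 3/4
  a_S = 31/60

Starting state is R, so the absorption probability is a_R = 3/4.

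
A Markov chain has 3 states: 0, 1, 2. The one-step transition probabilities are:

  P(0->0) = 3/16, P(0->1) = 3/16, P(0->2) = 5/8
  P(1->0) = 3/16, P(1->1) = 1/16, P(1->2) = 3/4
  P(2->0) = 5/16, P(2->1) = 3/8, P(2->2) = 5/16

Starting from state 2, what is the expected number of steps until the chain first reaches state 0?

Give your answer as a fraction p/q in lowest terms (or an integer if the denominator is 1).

Let h_i = expected steps to first reach 0 from state i.
Boundary: h_0 = 0.
First-step equations for the other states:
  h_1 = 1 + 3/16*h_0 + 1/16*h_1 + 3/4*h_2
  h_2 = 1 + 5/16*h_0 + 3/8*h_1 + 5/16*h_2

Substituting h_0 = 0 and rearranging gives the linear system (I - Q) h = 1:
  [15/16, -3/4] . (h_1, h_2) = 1
  [-3/8, 11/16] . (h_1, h_2) = 1

Solving yields:
  h_1 = 368/93
  h_2 = 112/31

Starting state is 2, so the expected hitting time is h_2 = 112/31.

Answer: 112/31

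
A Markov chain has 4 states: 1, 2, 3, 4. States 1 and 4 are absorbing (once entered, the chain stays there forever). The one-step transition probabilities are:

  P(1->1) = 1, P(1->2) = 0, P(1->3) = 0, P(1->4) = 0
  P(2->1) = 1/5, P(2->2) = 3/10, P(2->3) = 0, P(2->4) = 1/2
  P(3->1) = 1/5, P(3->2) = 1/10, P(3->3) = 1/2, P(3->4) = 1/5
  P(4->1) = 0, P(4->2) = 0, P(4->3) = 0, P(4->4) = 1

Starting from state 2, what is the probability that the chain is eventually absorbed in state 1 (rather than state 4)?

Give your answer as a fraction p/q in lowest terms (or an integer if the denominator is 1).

Answer: 2/7

Derivation:
Let a_i = P(absorbed in 1 | start in state i).
Boundary conditions: a_1 = 1, a_4 = 0.
For each transient state i, a_i = sum_j P(i->j) * a_j:
  a_2 = 1/5*a_1 + 3/10*a_2 + 0*a_3 + 1/2*a_4
  a_3 = 1/5*a_1 + 1/10*a_2 + 1/2*a_3 + 1/5*a_4

Substituting a_1 = 1 and a_4 = 0, rearrange to (I - Q) a = r where r[i] = P(i -> 1):
  [7/10, 0] . (a_2, a_3) = 1/5
  [-1/10, 1/2] . (a_2, a_3) = 1/5

Solving yields:
  a_2 = 2/7
  a_3 = 16/35

Starting state is 2, so the absorption probability is a_2 = 2/7.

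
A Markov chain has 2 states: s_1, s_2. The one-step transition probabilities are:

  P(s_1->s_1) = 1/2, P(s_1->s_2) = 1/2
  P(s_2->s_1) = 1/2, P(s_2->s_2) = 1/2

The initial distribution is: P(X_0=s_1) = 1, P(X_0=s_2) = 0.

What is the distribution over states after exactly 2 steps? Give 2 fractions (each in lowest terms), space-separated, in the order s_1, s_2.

Answer: 1/2 1/2

Derivation:
Propagating the distribution step by step (d_{t+1} = d_t * P):
d_0 = (s_1=1, s_2=0)
  d_1[s_1] = 1*1/2 + 0*1/2 = 1/2
  d_1[s_2] = 1*1/2 + 0*1/2 = 1/2
d_1 = (s_1=1/2, s_2=1/2)
  d_2[s_1] = 1/2*1/2 + 1/2*1/2 = 1/2
  d_2[s_2] = 1/2*1/2 + 1/2*1/2 = 1/2
d_2 = (s_1=1/2, s_2=1/2)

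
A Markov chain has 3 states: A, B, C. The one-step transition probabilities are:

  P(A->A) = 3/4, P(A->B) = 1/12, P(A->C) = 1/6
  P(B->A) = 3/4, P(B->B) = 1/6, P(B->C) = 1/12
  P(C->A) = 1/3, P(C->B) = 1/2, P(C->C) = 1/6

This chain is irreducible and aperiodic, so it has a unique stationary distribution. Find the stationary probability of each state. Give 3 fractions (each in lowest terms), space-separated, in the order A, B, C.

Answer: 94/137 22/137 21/137

Derivation:
The stationary distribution satisfies pi = pi * P, i.e.:
  pi_A = 3/4*pi_A + 3/4*pi_B + 1/3*pi_C
  pi_B = 1/12*pi_A + 1/6*pi_B + 1/2*pi_C
  pi_C = 1/6*pi_A + 1/12*pi_B + 1/6*pi_C
with normalization: pi_A + pi_B + pi_C = 1.

Using the first 2 balance equations plus normalization, the linear system A*pi = b is:
  [-1/4, 3/4, 1/3] . pi = 0
  [1/12, -5/6, 1/2] . pi = 0
  [1, 1, 1] . pi = 1

Solving yields:
  pi_A = 94/137
  pi_B = 22/137
  pi_C = 21/137

Verification (pi * P):
  94/137*3/4 + 22/137*3/4 + 21/137*1/3 = 94/137 = pi_A  (ok)
  94/137*1/12 + 22/137*1/6 + 21/137*1/2 = 22/137 = pi_B  (ok)
  94/137*1/6 + 22/137*1/12 + 21/137*1/6 = 21/137 = pi_C  (ok)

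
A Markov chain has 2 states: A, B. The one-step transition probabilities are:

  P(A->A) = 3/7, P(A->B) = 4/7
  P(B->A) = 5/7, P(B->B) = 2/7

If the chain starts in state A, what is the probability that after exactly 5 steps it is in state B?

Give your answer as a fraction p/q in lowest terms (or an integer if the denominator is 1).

Computing P^5 by repeated multiplication:
P^1 =
  A: [3/7, 4/7]
  B: [5/7, 2/7]
P^2 =
  A: [29/49, 20/49]
  B: [25/49, 24/49]
P^3 =
  A: [187/343, 156/343]
  B: [195/343, 148/343]
P^4 =
  A: [1341/2401, 1060/2401]
  B: [1325/2401, 1076/2401]
P^5 =
  A: [9323/16807, 7484/16807]
  B: [9355/16807, 7452/16807]

(P^5)[A -> B] = 7484/16807

Answer: 7484/16807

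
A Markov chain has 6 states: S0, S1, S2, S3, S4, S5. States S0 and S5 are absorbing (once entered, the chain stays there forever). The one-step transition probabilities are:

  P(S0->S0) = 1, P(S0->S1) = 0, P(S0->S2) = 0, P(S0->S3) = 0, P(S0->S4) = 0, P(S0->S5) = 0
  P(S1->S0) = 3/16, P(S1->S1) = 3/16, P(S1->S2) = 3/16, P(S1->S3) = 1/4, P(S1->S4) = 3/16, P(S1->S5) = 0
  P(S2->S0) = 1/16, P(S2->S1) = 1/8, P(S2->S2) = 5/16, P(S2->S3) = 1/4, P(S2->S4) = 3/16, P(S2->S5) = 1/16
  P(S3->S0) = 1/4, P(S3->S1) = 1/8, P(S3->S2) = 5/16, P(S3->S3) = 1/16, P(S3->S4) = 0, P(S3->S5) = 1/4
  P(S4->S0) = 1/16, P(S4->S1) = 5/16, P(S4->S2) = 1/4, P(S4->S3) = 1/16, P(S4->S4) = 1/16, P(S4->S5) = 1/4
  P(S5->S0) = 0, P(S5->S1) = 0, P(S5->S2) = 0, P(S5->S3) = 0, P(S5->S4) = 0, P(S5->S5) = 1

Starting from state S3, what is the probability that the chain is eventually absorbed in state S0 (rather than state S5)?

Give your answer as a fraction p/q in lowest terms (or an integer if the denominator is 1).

Answer: 532/1027

Derivation:
Let a_i = P(absorbed in S0 | start in state i).
Boundary conditions: a_S0 = 1, a_S5 = 0.
For each transient state i, a_i = sum_j P(i->j) * a_j:
  a_S1 = 3/16*a_S0 + 3/16*a_S1 + 3/16*a_S2 + 1/4*a_S3 + 3/16*a_S4 + 0*a_S5
  a_S2 = 1/16*a_S0 + 1/8*a_S1 + 5/16*a_S2 + 1/4*a_S3 + 3/16*a_S4 + 1/16*a_S5
  a_S3 = 1/4*a_S0 + 1/8*a_S1 + 5/16*a_S2 + 1/16*a_S3 + 0*a_S4 + 1/4*a_S5
  a_S4 = 1/16*a_S0 + 5/16*a_S1 + 1/4*a_S2 + 1/16*a_S3 + 1/16*a_S4 + 1/4*a_S5

Substituting a_S0 = 1 and a_S5 = 0, rearrange to (I - Q) a = r where r[i] = P(i -> S0):
  [13/16, -3/16, -1/4, -3/16] . (a_S1, a_S2, a_S3, a_S4) = 3/16
  [-1/8, 11/16, -1/4, -3/16] . (a_S1, a_S2, a_S3, a_S4) = 1/16
  [-1/8, -5/16, 15/16, 0] . (a_S1, a_S2, a_S3, a_S4) = 1/4
  [-5/16, -1/4, -1/16, 15/16] . (a_S1, a_S2, a_S3, a_S4) = 1/16

Solving yields:
  a_S1 = 626/1027
  a_S2 = 524/1027
  a_S3 = 532/1027
  a_S4 = 1357/3081

Starting state is S3, so the absorption probability is a_S3 = 532/1027.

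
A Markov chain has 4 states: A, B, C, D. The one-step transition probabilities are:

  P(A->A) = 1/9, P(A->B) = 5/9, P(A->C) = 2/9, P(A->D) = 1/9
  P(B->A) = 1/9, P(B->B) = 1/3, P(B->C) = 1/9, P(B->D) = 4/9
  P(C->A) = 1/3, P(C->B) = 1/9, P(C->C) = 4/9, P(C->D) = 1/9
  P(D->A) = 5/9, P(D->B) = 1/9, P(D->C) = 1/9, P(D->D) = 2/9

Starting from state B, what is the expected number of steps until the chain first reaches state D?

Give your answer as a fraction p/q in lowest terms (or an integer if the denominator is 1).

Let h_i = expected steps to first reach D from state i.
Boundary: h_D = 0.
First-step equations for the other states:
  h_A = 1 + 1/9*h_A + 5/9*h_B + 2/9*h_C + 1/9*h_D
  h_B = 1 + 1/9*h_A + 1/3*h_B + 1/9*h_C + 4/9*h_D
  h_C = 1 + 1/3*h_A + 1/9*h_B + 4/9*h_C + 1/9*h_D

Substituting h_D = 0 and rearranging gives the linear system (I - Q) h = 1:
  [8/9, -5/9, -2/9] . (h_A, h_B, h_C) = 1
  [-1/9, 2/3, -1/9] . (h_A, h_B, h_C) = 1
  [-1/3, -1/9, 5/9] . (h_A, h_B, h_C) = 1

Solving yields:
  h_A = 657/154
  h_B = 234/77
  h_C = 765/154

Starting state is B, so the expected hitting time is h_B = 234/77.

Answer: 234/77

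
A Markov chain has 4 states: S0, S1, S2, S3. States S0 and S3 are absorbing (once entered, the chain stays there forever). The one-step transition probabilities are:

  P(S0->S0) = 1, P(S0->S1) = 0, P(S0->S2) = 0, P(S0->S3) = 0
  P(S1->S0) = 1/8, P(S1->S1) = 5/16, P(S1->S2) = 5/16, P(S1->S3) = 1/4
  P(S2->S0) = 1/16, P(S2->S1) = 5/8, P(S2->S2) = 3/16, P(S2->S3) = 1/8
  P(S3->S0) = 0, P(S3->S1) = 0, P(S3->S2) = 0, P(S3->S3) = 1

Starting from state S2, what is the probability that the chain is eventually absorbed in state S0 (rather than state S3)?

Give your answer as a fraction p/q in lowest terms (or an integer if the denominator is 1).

Let a_i = P(absorbed in S0 | start in state i).
Boundary conditions: a_S0 = 1, a_S3 = 0.
For each transient state i, a_i = sum_j P(i->j) * a_j:
  a_S1 = 1/8*a_S0 + 5/16*a_S1 + 5/16*a_S2 + 1/4*a_S3
  a_S2 = 1/16*a_S0 + 5/8*a_S1 + 3/16*a_S2 + 1/8*a_S3

Substituting a_S0 = 1 and a_S3 = 0, rearrange to (I - Q) a = r where r[i] = P(i -> S0):
  [11/16, -5/16] . (a_S1, a_S2) = 1/8
  [-5/8, 13/16] . (a_S1, a_S2) = 1/16

Solving yields:
  a_S1 = 1/3
  a_S2 = 1/3

Starting state is S2, so the absorption probability is a_S2 = 1/3.

Answer: 1/3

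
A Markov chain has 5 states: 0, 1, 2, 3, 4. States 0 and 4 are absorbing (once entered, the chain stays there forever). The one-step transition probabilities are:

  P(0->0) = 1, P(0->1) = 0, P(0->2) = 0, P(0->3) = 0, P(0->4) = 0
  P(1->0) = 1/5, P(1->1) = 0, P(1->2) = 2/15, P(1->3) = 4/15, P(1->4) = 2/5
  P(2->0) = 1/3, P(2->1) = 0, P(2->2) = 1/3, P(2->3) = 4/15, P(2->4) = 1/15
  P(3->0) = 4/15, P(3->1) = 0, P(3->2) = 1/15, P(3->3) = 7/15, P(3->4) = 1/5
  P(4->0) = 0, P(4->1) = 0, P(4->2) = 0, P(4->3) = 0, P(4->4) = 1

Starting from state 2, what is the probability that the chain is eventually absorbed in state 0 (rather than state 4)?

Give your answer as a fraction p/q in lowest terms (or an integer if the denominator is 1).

Let a_i = P(absorbed in 0 | start in state i).
Boundary conditions: a_0 = 1, a_4 = 0.
For each transient state i, a_i = sum_j P(i->j) * a_j:
  a_1 = 1/5*a_0 + 0*a_1 + 2/15*a_2 + 4/15*a_3 + 2/5*a_4
  a_2 = 1/3*a_0 + 0*a_1 + 1/3*a_2 + 4/15*a_3 + 1/15*a_4
  a_3 = 4/15*a_0 + 0*a_1 + 1/15*a_2 + 7/15*a_3 + 1/5*a_4

Substituting a_0 = 1 and a_4 = 0, rearrange to (I - Q) a = r where r[i] = P(i -> 0):
  [1, -2/15, -4/15] . (a_1, a_2, a_3) = 1/5
  [0, 2/3, -4/15] . (a_1, a_2, a_3) = 1/3
  [0, -1/15, 8/15] . (a_1, a_2, a_3) = 4/15

Solving yields:
  a_1 = 26/57
  a_2 = 14/19
  a_3 = 45/76

Starting state is 2, so the absorption probability is a_2 = 14/19.

Answer: 14/19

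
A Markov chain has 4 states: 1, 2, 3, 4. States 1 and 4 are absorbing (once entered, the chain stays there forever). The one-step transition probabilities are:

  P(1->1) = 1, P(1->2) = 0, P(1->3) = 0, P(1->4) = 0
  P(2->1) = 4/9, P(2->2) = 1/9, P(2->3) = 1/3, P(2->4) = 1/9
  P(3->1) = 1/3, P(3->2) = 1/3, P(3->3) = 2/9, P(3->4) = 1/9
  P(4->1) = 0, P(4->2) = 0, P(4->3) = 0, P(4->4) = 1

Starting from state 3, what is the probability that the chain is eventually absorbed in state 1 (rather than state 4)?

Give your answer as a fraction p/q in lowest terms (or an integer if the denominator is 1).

Let a_i = P(absorbed in 1 | start in state i).
Boundary conditions: a_1 = 1, a_4 = 0.
For each transient state i, a_i = sum_j P(i->j) * a_j:
  a_2 = 4/9*a_1 + 1/9*a_2 + 1/3*a_3 + 1/9*a_4
  a_3 = 1/3*a_1 + 1/3*a_2 + 2/9*a_3 + 1/9*a_4

Substituting a_1 = 1 and a_4 = 0, rearrange to (I - Q) a = r where r[i] = P(i -> 1):
  [8/9, -1/3] . (a_2, a_3) = 4/9
  [-1/3, 7/9] . (a_2, a_3) = 1/3

Solving yields:
  a_2 = 37/47
  a_3 = 36/47

Starting state is 3, so the absorption probability is a_3 = 36/47.

Answer: 36/47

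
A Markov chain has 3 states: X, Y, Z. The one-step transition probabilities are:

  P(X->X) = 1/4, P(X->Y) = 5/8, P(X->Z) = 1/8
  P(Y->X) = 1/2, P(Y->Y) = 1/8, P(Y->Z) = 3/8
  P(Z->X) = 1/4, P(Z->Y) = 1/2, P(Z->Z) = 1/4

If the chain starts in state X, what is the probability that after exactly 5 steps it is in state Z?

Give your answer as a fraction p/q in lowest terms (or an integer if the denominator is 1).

Computing P^5 by repeated multiplication:
P^1 =
  X: [1/4, 5/8, 1/8]
  Y: [1/2, 1/8, 3/8]
  Z: [1/4, 1/2, 1/4]
P^2 =
  X: [13/32, 19/64, 19/64]
  Y: [9/32, 33/64, 13/64]
  Z: [3/8, 11/32, 9/32]
P^3 =
  X: [83/256, 225/512, 121/512]
  Y: [97/256, 175/512, 143/512]
  Z: [43/128, 107/256, 63/256]
P^4 =
  X: [737/2048, 1539/4096, 1083/4096]
  Y: [687/2048, 1717/4096, 1005/4096]
  Z: [363/1024, 789/2048, 533/2048]
P^5 =
  X: [5635/16384, 13241/32768, 8257/32768]
  Y: [5813/16384, 12607/32768, 8535/32768]
  Z: [2837/8192, 6551/16384, 4159/16384]

(P^5)[X -> Z] = 8257/32768

Answer: 8257/32768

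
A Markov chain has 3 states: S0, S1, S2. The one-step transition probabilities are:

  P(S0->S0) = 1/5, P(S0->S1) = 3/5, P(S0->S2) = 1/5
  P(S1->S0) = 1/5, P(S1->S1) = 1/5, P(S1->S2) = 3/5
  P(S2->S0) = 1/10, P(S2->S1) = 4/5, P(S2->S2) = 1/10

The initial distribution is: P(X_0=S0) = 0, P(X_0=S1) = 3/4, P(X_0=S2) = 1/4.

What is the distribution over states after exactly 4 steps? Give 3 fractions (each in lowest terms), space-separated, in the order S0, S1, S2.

Answer: 6429/40000 10079/20000 13413/40000

Derivation:
Propagating the distribution step by step (d_{t+1} = d_t * P):
d_0 = (S0=0, S1=3/4, S2=1/4)
  d_1[S0] = 0*1/5 + 3/4*1/5 + 1/4*1/10 = 7/40
  d_1[S1] = 0*3/5 + 3/4*1/5 + 1/4*4/5 = 7/20
  d_1[S2] = 0*1/5 + 3/4*3/5 + 1/4*1/10 = 19/40
d_1 = (S0=7/40, S1=7/20, S2=19/40)
  d_2[S0] = 7/40*1/5 + 7/20*1/5 + 19/40*1/10 = 61/400
  d_2[S1] = 7/40*3/5 + 7/20*1/5 + 19/40*4/5 = 111/200
  d_2[S2] = 7/40*1/5 + 7/20*3/5 + 19/40*1/10 = 117/400
d_2 = (S0=61/400, S1=111/200, S2=117/400)
  d_3[S0] = 61/400*1/5 + 111/200*1/5 + 117/400*1/10 = 683/4000
  d_3[S1] = 61/400*3/5 + 111/200*1/5 + 117/400*4/5 = 873/2000
  d_3[S2] = 61/400*1/5 + 111/200*3/5 + 117/400*1/10 = 1571/4000
d_3 = (S0=683/4000, S1=873/2000, S2=1571/4000)
  d_4[S0] = 683/4000*1/5 + 873/2000*1/5 + 1571/4000*1/10 = 6429/40000
  d_4[S1] = 683/4000*3/5 + 873/2000*1/5 + 1571/4000*4/5 = 10079/20000
  d_4[S2] = 683/4000*1/5 + 873/2000*3/5 + 1571/4000*1/10 = 13413/40000
d_4 = (S0=6429/40000, S1=10079/20000, S2=13413/40000)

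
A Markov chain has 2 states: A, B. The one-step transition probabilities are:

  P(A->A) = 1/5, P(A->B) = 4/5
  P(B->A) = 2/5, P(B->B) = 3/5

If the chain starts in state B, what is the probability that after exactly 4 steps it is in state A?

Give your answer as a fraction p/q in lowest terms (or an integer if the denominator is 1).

Answer: 208/625

Derivation:
Computing P^4 by repeated multiplication:
P^1 =
  A: [1/5, 4/5]
  B: [2/5, 3/5]
P^2 =
  A: [9/25, 16/25]
  B: [8/25, 17/25]
P^3 =
  A: [41/125, 84/125]
  B: [42/125, 83/125]
P^4 =
  A: [209/625, 416/625]
  B: [208/625, 417/625]

(P^4)[B -> A] = 208/625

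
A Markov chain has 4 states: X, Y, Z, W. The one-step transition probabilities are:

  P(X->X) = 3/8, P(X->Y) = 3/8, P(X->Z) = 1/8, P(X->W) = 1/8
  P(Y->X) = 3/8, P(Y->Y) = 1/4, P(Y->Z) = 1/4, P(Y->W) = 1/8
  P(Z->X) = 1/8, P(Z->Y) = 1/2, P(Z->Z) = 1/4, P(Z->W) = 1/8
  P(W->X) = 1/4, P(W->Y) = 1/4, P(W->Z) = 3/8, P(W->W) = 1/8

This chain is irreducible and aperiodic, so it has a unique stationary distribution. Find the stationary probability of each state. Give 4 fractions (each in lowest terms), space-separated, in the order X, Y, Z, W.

The stationary distribution satisfies pi = pi * P, i.e.:
  pi_X = 3/8*pi_X + 3/8*pi_Y + 1/8*pi_Z + 1/4*pi_W
  pi_Y = 3/8*pi_X + 1/4*pi_Y + 1/2*pi_Z + 1/4*pi_W
  pi_Z = 1/8*pi_X + 1/4*pi_Y + 1/4*pi_Z + 3/8*pi_W
  pi_W = 1/8*pi_X + 1/8*pi_Y + 1/8*pi_Z + 1/8*pi_W
with normalization: pi_X + pi_Y + pi_Z + pi_W = 1.

Using the first 3 balance equations plus normalization, the linear system A*pi = b is:
  [-5/8, 3/8, 1/8, 1/4] . pi = 0
  [3/8, -3/4, 1/2, 1/4] . pi = 0
  [1/8, 1/4, -3/4, 3/8] . pi = 0
  [1, 1, 1, 1] . pi = 1

Solving yields:
  pi_X = 75/248
  pi_Y = 171/496
  pi_Z = 113/496
  pi_W = 1/8

Verification (pi * P):
  75/248*3/8 + 171/496*3/8 + 113/496*1/8 + 1/8*1/4 = 75/248 = pi_X  (ok)
  75/248*3/8 + 171/496*1/4 + 113/496*1/2 + 1/8*1/4 = 171/496 = pi_Y  (ok)
  75/248*1/8 + 171/496*1/4 + 113/496*1/4 + 1/8*3/8 = 113/496 = pi_Z  (ok)
  75/248*1/8 + 171/496*1/8 + 113/496*1/8 + 1/8*1/8 = 1/8 = pi_W  (ok)

Answer: 75/248 171/496 113/496 1/8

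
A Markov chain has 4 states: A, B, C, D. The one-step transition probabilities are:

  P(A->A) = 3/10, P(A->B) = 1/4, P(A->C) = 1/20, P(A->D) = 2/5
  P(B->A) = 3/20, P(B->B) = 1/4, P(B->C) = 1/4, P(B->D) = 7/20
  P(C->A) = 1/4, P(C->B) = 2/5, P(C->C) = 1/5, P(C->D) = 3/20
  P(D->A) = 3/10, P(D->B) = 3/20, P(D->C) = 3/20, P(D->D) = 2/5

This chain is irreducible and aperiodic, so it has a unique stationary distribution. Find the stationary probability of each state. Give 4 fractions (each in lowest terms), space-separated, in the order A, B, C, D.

Answer: 429/1673 57/239 261/1673 584/1673

Derivation:
The stationary distribution satisfies pi = pi * P, i.e.:
  pi_A = 3/10*pi_A + 3/20*pi_B + 1/4*pi_C + 3/10*pi_D
  pi_B = 1/4*pi_A + 1/4*pi_B + 2/5*pi_C + 3/20*pi_D
  pi_C = 1/20*pi_A + 1/4*pi_B + 1/5*pi_C + 3/20*pi_D
  pi_D = 2/5*pi_A + 7/20*pi_B + 3/20*pi_C + 2/5*pi_D
with normalization: pi_A + pi_B + pi_C + pi_D = 1.

Using the first 3 balance equations plus normalization, the linear system A*pi = b is:
  [-7/10, 3/20, 1/4, 3/10] . pi = 0
  [1/4, -3/4, 2/5, 3/20] . pi = 0
  [1/20, 1/4, -4/5, 3/20] . pi = 0
  [1, 1, 1, 1] . pi = 1

Solving yields:
  pi_A = 429/1673
  pi_B = 57/239
  pi_C = 261/1673
  pi_D = 584/1673

Verification (pi * P):
  429/1673*3/10 + 57/239*3/20 + 261/1673*1/4 + 584/1673*3/10 = 429/1673 = pi_A  (ok)
  429/1673*1/4 + 57/239*1/4 + 261/1673*2/5 + 584/1673*3/20 = 57/239 = pi_B  (ok)
  429/1673*1/20 + 57/239*1/4 + 261/1673*1/5 + 584/1673*3/20 = 261/1673 = pi_C  (ok)
  429/1673*2/5 + 57/239*7/20 + 261/1673*3/20 + 584/1673*2/5 = 584/1673 = pi_D  (ok)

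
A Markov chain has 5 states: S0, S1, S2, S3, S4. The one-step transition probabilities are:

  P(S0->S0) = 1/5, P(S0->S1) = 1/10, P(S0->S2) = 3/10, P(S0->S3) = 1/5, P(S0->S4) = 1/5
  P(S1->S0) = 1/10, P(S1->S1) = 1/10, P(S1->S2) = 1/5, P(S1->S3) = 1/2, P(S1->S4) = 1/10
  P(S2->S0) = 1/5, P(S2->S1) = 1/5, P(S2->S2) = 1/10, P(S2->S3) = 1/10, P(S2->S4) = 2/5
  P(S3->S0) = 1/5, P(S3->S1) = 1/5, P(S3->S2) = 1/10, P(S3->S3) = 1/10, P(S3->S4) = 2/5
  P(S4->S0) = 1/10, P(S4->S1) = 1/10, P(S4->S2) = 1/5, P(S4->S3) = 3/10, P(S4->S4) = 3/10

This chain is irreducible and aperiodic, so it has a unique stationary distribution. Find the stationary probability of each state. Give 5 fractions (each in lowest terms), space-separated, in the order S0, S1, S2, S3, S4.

The stationary distribution satisfies pi = pi * P, i.e.:
  pi_S0 = 1/5*pi_S0 + 1/10*pi_S1 + 1/5*pi_S2 + 1/5*pi_S3 + 1/10*pi_S4
  pi_S1 = 1/10*pi_S0 + 1/10*pi_S1 + 1/5*pi_S2 + 1/5*pi_S3 + 1/10*pi_S4
  pi_S2 = 3/10*pi_S0 + 1/5*pi_S1 + 1/10*pi_S2 + 1/10*pi_S3 + 1/5*pi_S4
  pi_S3 = 1/5*pi_S0 + 1/2*pi_S1 + 1/10*pi_S2 + 1/10*pi_S3 + 3/10*pi_S4
  pi_S4 = 1/5*pi_S0 + 1/10*pi_S1 + 2/5*pi_S2 + 2/5*pi_S3 + 3/10*pi_S4
with normalization: pi_S0 + pi_S1 + pi_S2 + pi_S3 + pi_S4 = 1.

Using the first 4 balance equations plus normalization, the linear system A*pi = b is:
  [-4/5, 1/10, 1/5, 1/5, 1/10] . pi = 0
  [1/10, -9/10, 1/5, 1/5, 1/10] . pi = 0
  [3/10, 1/5, -9/10, 1/10, 1/5] . pi = 0
  [1/5, 1/2, 1/10, -9/10, 3/10] . pi = 0
  [1, 1, 1, 1, 1] . pi = 1

Solving yields:
  pi_S0 = 5/32
  pi_S1 = 9/64
  pi_S2 = 7/40
  pi_S3 = 37/160
  pi_S4 = 19/64

Verification (pi * P):
  5/32*1/5 + 9/64*1/10 + 7/40*1/5 + 37/160*1/5 + 19/64*1/10 = 5/32 = pi_S0  (ok)
  5/32*1/10 + 9/64*1/10 + 7/40*1/5 + 37/160*1/5 + 19/64*1/10 = 9/64 = pi_S1  (ok)
  5/32*3/10 + 9/64*1/5 + 7/40*1/10 + 37/160*1/10 + 19/64*1/5 = 7/40 = pi_S2  (ok)
  5/32*1/5 + 9/64*1/2 + 7/40*1/10 + 37/160*1/10 + 19/64*3/10 = 37/160 = pi_S3  (ok)
  5/32*1/5 + 9/64*1/10 + 7/40*2/5 + 37/160*2/5 + 19/64*3/10 = 19/64 = pi_S4  (ok)

Answer: 5/32 9/64 7/40 37/160 19/64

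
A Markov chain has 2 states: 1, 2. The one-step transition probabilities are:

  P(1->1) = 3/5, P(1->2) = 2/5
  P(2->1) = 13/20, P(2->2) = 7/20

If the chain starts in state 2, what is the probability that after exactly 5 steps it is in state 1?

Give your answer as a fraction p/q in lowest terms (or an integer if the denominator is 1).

Answer: 1980953/3200000

Derivation:
Computing P^5 by repeated multiplication:
P^1 =
  1: [3/5, 2/5]
  2: [13/20, 7/20]
P^2 =
  1: [31/50, 19/50]
  2: [247/400, 153/400]
P^3 =
  1: [619/1000, 381/1000]
  2: [4953/8000, 3047/8000]
P^4 =
  1: [12381/20000, 7619/20000]
  2: [99047/160000, 60953/160000]
P^5 =
  1: [247619/400000, 152381/400000]
  2: [1980953/3200000, 1219047/3200000]

(P^5)[2 -> 1] = 1980953/3200000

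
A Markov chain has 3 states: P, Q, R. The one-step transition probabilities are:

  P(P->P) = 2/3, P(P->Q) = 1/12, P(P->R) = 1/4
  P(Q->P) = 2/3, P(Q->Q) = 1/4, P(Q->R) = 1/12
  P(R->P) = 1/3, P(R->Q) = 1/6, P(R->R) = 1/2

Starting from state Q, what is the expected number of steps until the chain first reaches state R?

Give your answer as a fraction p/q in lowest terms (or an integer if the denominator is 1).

Answer: 36/7

Derivation:
Let h_i = expected steps to first reach R from state i.
Boundary: h_R = 0.
First-step equations for the other states:
  h_P = 1 + 2/3*h_P + 1/12*h_Q + 1/4*h_R
  h_Q = 1 + 2/3*h_P + 1/4*h_Q + 1/12*h_R

Substituting h_R = 0 and rearranging gives the linear system (I - Q) h = 1:
  [1/3, -1/12] . (h_P, h_Q) = 1
  [-2/3, 3/4] . (h_P, h_Q) = 1

Solving yields:
  h_P = 30/7
  h_Q = 36/7

Starting state is Q, so the expected hitting time is h_Q = 36/7.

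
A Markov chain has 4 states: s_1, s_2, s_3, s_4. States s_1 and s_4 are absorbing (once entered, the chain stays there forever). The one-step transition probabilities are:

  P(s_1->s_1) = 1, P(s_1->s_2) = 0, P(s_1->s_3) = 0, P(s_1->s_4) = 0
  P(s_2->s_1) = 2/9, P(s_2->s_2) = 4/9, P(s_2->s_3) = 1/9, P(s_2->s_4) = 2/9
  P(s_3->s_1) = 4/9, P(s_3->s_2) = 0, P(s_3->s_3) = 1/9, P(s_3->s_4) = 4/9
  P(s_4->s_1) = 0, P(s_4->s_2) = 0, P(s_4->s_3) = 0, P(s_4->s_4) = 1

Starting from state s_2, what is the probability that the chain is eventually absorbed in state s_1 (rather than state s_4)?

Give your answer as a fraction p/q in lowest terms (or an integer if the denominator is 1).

Let a_i = P(absorbed in s_1 | start in state i).
Boundary conditions: a_s_1 = 1, a_s_4 = 0.
For each transient state i, a_i = sum_j P(i->j) * a_j:
  a_s_2 = 2/9*a_s_1 + 4/9*a_s_2 + 1/9*a_s_3 + 2/9*a_s_4
  a_s_3 = 4/9*a_s_1 + 0*a_s_2 + 1/9*a_s_3 + 4/9*a_s_4

Substituting a_s_1 = 1 and a_s_4 = 0, rearrange to (I - Q) a = r where r[i] = P(i -> s_1):
  [5/9, -1/9] . (a_s_2, a_s_3) = 2/9
  [0, 8/9] . (a_s_2, a_s_3) = 4/9

Solving yields:
  a_s_2 = 1/2
  a_s_3 = 1/2

Starting state is s_2, so the absorption probability is a_s_2 = 1/2.

Answer: 1/2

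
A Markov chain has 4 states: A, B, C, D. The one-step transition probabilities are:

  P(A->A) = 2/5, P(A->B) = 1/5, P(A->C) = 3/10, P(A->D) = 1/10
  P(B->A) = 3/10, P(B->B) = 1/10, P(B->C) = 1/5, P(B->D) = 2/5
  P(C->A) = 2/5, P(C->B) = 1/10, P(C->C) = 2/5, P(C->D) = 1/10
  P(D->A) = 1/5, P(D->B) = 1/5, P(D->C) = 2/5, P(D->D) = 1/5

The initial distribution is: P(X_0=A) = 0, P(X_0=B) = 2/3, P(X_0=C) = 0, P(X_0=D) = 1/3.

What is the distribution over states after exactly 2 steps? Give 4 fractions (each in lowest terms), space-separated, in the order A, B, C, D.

Propagating the distribution step by step (d_{t+1} = d_t * P):
d_0 = (A=0, B=2/3, C=0, D=1/3)
  d_1[A] = 0*2/5 + 2/3*3/10 + 0*2/5 + 1/3*1/5 = 4/15
  d_1[B] = 0*1/5 + 2/3*1/10 + 0*1/10 + 1/3*1/5 = 2/15
  d_1[C] = 0*3/10 + 2/3*1/5 + 0*2/5 + 1/3*2/5 = 4/15
  d_1[D] = 0*1/10 + 2/3*2/5 + 0*1/10 + 1/3*1/5 = 1/3
d_1 = (A=4/15, B=2/15, C=4/15, D=1/3)
  d_2[A] = 4/15*2/5 + 2/15*3/10 + 4/15*2/5 + 1/3*1/5 = 8/25
  d_2[B] = 4/15*1/5 + 2/15*1/10 + 4/15*1/10 + 1/3*1/5 = 4/25
  d_2[C] = 4/15*3/10 + 2/15*1/5 + 4/15*2/5 + 1/3*2/5 = 26/75
  d_2[D] = 4/15*1/10 + 2/15*2/5 + 4/15*1/10 + 1/3*1/5 = 13/75
d_2 = (A=8/25, B=4/25, C=26/75, D=13/75)

Answer: 8/25 4/25 26/75 13/75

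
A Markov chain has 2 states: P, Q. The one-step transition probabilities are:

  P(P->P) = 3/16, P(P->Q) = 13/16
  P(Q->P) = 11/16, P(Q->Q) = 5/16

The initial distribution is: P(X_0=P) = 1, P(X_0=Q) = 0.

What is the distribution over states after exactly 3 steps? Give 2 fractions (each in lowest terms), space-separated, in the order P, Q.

Answer: 25/64 39/64

Derivation:
Propagating the distribution step by step (d_{t+1} = d_t * P):
d_0 = (P=1, Q=0)
  d_1[P] = 1*3/16 + 0*11/16 = 3/16
  d_1[Q] = 1*13/16 + 0*5/16 = 13/16
d_1 = (P=3/16, Q=13/16)
  d_2[P] = 3/16*3/16 + 13/16*11/16 = 19/32
  d_2[Q] = 3/16*13/16 + 13/16*5/16 = 13/32
d_2 = (P=19/32, Q=13/32)
  d_3[P] = 19/32*3/16 + 13/32*11/16 = 25/64
  d_3[Q] = 19/32*13/16 + 13/32*5/16 = 39/64
d_3 = (P=25/64, Q=39/64)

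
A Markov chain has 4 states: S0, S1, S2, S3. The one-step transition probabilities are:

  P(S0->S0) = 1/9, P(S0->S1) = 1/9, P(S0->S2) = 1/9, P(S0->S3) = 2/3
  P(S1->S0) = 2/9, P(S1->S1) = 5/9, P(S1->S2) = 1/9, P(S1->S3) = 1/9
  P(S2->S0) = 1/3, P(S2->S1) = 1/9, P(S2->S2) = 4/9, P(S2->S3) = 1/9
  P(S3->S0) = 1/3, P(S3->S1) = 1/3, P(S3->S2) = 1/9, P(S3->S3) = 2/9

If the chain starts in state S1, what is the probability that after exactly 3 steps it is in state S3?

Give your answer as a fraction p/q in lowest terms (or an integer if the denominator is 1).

Computing P^3 by repeated multiplication:
P^1 =
  S0: [1/9, 1/9, 1/9, 2/3]
  S1: [2/9, 5/9, 1/9, 1/9]
  S2: [1/3, 1/9, 4/9, 1/9]
  S3: [1/3, 1/3, 1/9, 2/9]
P^2 =
  S0: [8/27, 25/81, 4/27, 20/81]
  S1: [2/9, 31/81, 4/27, 20/81]
  S2: [20/81, 5/27, 7/27, 25/81]
  S3: [2/9, 25/81, 4/27, 26/81]
P^3 =
  S0: [170/729, 221/729, 13/81, 221/729]
  S1: [176/729, 245/729, 13/81, 191/729]
  S2: [188/729, 191/729, 16/81, 206/729]
  S3: [182/729, 233/729, 13/81, 197/729]

(P^3)[S1 -> S3] = 191/729

Answer: 191/729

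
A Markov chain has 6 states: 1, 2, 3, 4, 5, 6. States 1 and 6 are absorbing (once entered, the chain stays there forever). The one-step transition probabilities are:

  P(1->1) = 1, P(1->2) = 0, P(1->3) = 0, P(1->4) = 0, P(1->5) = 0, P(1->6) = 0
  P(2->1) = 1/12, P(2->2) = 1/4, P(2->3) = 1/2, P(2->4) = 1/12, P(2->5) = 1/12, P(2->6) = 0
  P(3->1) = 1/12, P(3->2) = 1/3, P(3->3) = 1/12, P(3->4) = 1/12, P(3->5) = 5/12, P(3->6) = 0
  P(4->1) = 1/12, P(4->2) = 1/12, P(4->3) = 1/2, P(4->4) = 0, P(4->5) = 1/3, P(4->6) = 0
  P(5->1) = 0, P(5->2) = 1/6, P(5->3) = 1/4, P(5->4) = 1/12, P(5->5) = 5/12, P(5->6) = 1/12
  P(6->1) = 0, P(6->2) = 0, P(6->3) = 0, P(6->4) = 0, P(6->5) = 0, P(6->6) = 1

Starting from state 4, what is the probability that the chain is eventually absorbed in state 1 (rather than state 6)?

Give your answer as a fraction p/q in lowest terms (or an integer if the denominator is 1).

Answer: 1289/1924

Derivation:
Let a_i = P(absorbed in 1 | start in state i).
Boundary conditions: a_1 = 1, a_6 = 0.
For each transient state i, a_i = sum_j P(i->j) * a_j:
  a_2 = 1/12*a_1 + 1/4*a_2 + 1/2*a_3 + 1/12*a_4 + 1/12*a_5 + 0*a_6
  a_3 = 1/12*a_1 + 1/3*a_2 + 1/12*a_3 + 1/12*a_4 + 5/12*a_5 + 0*a_6
  a_4 = 1/12*a_1 + 1/12*a_2 + 1/2*a_3 + 0*a_4 + 1/3*a_5 + 0*a_6
  a_5 = 0*a_1 + 1/6*a_2 + 1/4*a_3 + 1/12*a_4 + 5/12*a_5 + 1/12*a_6

Substituting a_1 = 1 and a_6 = 0, rearrange to (I - Q) a = r where r[i] = P(i -> 1):
  [3/4, -1/2, -1/12, -1/12] . (a_2, a_3, a_4, a_5) = 1/12
  [-1/3, 11/12, -1/12, -5/12] . (a_2, a_3, a_4, a_5) = 1/12
  [-1/12, -1/2, 1, -1/3] . (a_2, a_3, a_4, a_5) = 1/12
  [-1/6, -1/4, -1/12, 7/12] . (a_2, a_3, a_4, a_5) = 0

Solving yields:
  a_2 = 335/481
  a_3 = 322/481
  a_4 = 1289/1924
  a_5 = 1119/1924

Starting state is 4, so the absorption probability is a_4 = 1289/1924.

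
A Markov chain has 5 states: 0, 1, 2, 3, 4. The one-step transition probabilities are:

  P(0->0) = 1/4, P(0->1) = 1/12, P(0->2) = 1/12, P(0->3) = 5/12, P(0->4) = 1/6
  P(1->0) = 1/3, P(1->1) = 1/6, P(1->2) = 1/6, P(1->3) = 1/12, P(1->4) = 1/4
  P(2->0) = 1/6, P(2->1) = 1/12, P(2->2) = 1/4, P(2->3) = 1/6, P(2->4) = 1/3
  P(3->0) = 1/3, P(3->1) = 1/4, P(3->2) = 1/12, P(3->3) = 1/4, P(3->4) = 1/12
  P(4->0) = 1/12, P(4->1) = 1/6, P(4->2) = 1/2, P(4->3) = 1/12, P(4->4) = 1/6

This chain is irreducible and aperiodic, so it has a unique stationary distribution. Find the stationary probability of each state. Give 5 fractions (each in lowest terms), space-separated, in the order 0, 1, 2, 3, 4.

Answer: 14/61 9/61 13/61 13/61 12/61

Derivation:
The stationary distribution satisfies pi = pi * P, i.e.:
  pi_0 = 1/4*pi_0 + 1/3*pi_1 + 1/6*pi_2 + 1/3*pi_3 + 1/12*pi_4
  pi_1 = 1/12*pi_0 + 1/6*pi_1 + 1/12*pi_2 + 1/4*pi_3 + 1/6*pi_4
  pi_2 = 1/12*pi_0 + 1/6*pi_1 + 1/4*pi_2 + 1/12*pi_3 + 1/2*pi_4
  pi_3 = 5/12*pi_0 + 1/12*pi_1 + 1/6*pi_2 + 1/4*pi_3 + 1/12*pi_4
  pi_4 = 1/6*pi_0 + 1/4*pi_1 + 1/3*pi_2 + 1/12*pi_3 + 1/6*pi_4
with normalization: pi_0 + pi_1 + pi_2 + pi_3 + pi_4 = 1.

Using the first 4 balance equations plus normalization, the linear system A*pi = b is:
  [-3/4, 1/3, 1/6, 1/3, 1/12] . pi = 0
  [1/12, -5/6, 1/12, 1/4, 1/6] . pi = 0
  [1/12, 1/6, -3/4, 1/12, 1/2] . pi = 0
  [5/12, 1/12, 1/6, -3/4, 1/12] . pi = 0
  [1, 1, 1, 1, 1] . pi = 1

Solving yields:
  pi_0 = 14/61
  pi_1 = 9/61
  pi_2 = 13/61
  pi_3 = 13/61
  pi_4 = 12/61

Verification (pi * P):
  14/61*1/4 + 9/61*1/3 + 13/61*1/6 + 13/61*1/3 + 12/61*1/12 = 14/61 = pi_0  (ok)
  14/61*1/12 + 9/61*1/6 + 13/61*1/12 + 13/61*1/4 + 12/61*1/6 = 9/61 = pi_1  (ok)
  14/61*1/12 + 9/61*1/6 + 13/61*1/4 + 13/61*1/12 + 12/61*1/2 = 13/61 = pi_2  (ok)
  14/61*5/12 + 9/61*1/12 + 13/61*1/6 + 13/61*1/4 + 12/61*1/12 = 13/61 = pi_3  (ok)
  14/61*1/6 + 9/61*1/4 + 13/61*1/3 + 13/61*1/12 + 12/61*1/6 = 12/61 = pi_4  (ok)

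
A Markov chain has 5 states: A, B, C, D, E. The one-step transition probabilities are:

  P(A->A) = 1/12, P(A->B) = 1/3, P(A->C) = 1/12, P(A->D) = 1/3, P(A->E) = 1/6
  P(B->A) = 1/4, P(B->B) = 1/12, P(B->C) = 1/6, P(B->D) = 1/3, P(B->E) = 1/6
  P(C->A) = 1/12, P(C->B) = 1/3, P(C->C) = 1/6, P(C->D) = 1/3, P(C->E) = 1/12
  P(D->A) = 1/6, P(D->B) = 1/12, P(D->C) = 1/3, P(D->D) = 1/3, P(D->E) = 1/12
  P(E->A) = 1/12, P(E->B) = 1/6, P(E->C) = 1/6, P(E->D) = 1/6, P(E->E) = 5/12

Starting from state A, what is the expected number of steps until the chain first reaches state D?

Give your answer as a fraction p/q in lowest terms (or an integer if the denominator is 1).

Let h_i = expected steps to first reach D from state i.
Boundary: h_D = 0.
First-step equations for the other states:
  h_A = 1 + 1/12*h_A + 1/3*h_B + 1/12*h_C + 1/3*h_D + 1/6*h_E
  h_B = 1 + 1/4*h_A + 1/12*h_B + 1/6*h_C + 1/3*h_D + 1/6*h_E
  h_C = 1 + 1/12*h_A + 1/3*h_B + 1/6*h_C + 1/3*h_D + 1/12*h_E
  h_E = 1 + 1/12*h_A + 1/6*h_B + 1/6*h_C + 1/6*h_D + 5/12*h_E

Substituting h_D = 0 and rearranging gives the linear system (I - Q) h = 1:
  [11/12, -1/3, -1/12, -1/6] . (h_A, h_B, h_C, h_E) = 1
  [-1/4, 11/12, -1/6, -1/6] . (h_A, h_B, h_C, h_E) = 1
  [-1/12, -1/3, 5/6, -1/12] . (h_A, h_B, h_C, h_E) = 1
  [-1/12, -1/6, -1/6, 7/12] . (h_A, h_B, h_C, h_E) = 1

Solving yields:
  h_A = 2996/895
  h_B = 2992/895
  h_C = 2936/895
  h_E = 3656/895

Starting state is A, so the expected hitting time is h_A = 2996/895.

Answer: 2996/895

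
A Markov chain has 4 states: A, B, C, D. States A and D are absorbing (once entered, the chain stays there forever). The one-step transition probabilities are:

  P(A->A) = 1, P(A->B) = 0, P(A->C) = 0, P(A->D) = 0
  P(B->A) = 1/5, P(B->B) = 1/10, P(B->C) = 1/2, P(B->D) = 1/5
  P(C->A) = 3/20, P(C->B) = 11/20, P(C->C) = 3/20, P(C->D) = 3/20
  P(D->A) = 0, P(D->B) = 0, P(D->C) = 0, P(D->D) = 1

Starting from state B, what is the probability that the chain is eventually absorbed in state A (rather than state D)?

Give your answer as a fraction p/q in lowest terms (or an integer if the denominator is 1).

Let a_i = P(absorbed in A | start in state i).
Boundary conditions: a_A = 1, a_D = 0.
For each transient state i, a_i = sum_j P(i->j) * a_j:
  a_B = 1/5*a_A + 1/10*a_B + 1/2*a_C + 1/5*a_D
  a_C = 3/20*a_A + 11/20*a_B + 3/20*a_C + 3/20*a_D

Substituting a_A = 1 and a_D = 0, rearrange to (I - Q) a = r where r[i] = P(i -> A):
  [9/10, -1/2] . (a_B, a_C) = 1/5
  [-11/20, 17/20] . (a_B, a_C) = 3/20

Solving yields:
  a_B = 1/2
  a_C = 1/2

Starting state is B, so the absorption probability is a_B = 1/2.

Answer: 1/2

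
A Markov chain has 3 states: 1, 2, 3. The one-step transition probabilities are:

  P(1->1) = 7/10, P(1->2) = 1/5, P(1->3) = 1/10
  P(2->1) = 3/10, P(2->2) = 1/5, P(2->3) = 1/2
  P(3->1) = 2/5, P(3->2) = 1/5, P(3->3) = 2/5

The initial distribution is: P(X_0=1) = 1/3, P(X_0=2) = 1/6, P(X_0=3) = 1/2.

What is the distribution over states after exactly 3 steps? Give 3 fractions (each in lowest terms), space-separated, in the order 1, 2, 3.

Propagating the distribution step by step (d_{t+1} = d_t * P):
d_0 = (1=1/3, 2=1/6, 3=1/2)
  d_1[1] = 1/3*7/10 + 1/6*3/10 + 1/2*2/5 = 29/60
  d_1[2] = 1/3*1/5 + 1/6*1/5 + 1/2*1/5 = 1/5
  d_1[3] = 1/3*1/10 + 1/6*1/2 + 1/2*2/5 = 19/60
d_1 = (1=29/60, 2=1/5, 3=19/60)
  d_2[1] = 29/60*7/10 + 1/5*3/10 + 19/60*2/5 = 21/40
  d_2[2] = 29/60*1/5 + 1/5*1/5 + 19/60*1/5 = 1/5
  d_2[3] = 29/60*1/10 + 1/5*1/2 + 19/60*2/5 = 11/40
d_2 = (1=21/40, 2=1/5, 3=11/40)
  d_3[1] = 21/40*7/10 + 1/5*3/10 + 11/40*2/5 = 43/80
  d_3[2] = 21/40*1/5 + 1/5*1/5 + 11/40*1/5 = 1/5
  d_3[3] = 21/40*1/10 + 1/5*1/2 + 11/40*2/5 = 21/80
d_3 = (1=43/80, 2=1/5, 3=21/80)

Answer: 43/80 1/5 21/80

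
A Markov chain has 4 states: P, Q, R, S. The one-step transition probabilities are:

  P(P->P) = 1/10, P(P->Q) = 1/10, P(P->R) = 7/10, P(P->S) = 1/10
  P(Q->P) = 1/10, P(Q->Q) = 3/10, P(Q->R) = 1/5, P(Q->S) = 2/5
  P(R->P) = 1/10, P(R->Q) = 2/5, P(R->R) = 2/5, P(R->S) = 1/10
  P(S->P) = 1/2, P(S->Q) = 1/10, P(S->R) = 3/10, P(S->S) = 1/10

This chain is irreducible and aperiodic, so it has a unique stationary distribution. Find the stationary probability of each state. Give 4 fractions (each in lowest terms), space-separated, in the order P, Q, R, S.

The stationary distribution satisfies pi = pi * P, i.e.:
  pi_P = 1/10*pi_P + 1/10*pi_Q + 1/10*pi_R + 1/2*pi_S
  pi_Q = 1/10*pi_P + 3/10*pi_Q + 2/5*pi_R + 1/10*pi_S
  pi_R = 7/10*pi_P + 1/5*pi_Q + 2/5*pi_R + 3/10*pi_S
  pi_S = 1/10*pi_P + 2/5*pi_Q + 1/10*pi_R + 1/10*pi_S
with normalization: pi_P + pi_Q + pi_R + pi_S = 1.

Using the first 3 balance equations plus normalization, the linear system A*pi = b is:
  [-9/10, 1/10, 1/10, 1/2] . pi = 0
  [1/10, -7/10, 2/5, 1/10] . pi = 0
  [7/10, 1/5, -3/5, 3/10] . pi = 0
  [1, 1, 1, 1] . pi = 1

Solving yields:
  pi_P = 211/1226
  pi_Q = 164/613
  pi_R = 233/613
  pi_S = 221/1226

Verification (pi * P):
  211/1226*1/10 + 164/613*1/10 + 233/613*1/10 + 221/1226*1/2 = 211/1226 = pi_P  (ok)
  211/1226*1/10 + 164/613*3/10 + 233/613*2/5 + 221/1226*1/10 = 164/613 = pi_Q  (ok)
  211/1226*7/10 + 164/613*1/5 + 233/613*2/5 + 221/1226*3/10 = 233/613 = pi_R  (ok)
  211/1226*1/10 + 164/613*2/5 + 233/613*1/10 + 221/1226*1/10 = 221/1226 = pi_S  (ok)

Answer: 211/1226 164/613 233/613 221/1226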